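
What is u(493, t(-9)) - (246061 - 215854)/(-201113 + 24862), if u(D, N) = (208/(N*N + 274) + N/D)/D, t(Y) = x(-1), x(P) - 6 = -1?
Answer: 170271503042/985265473877 ≈ 0.17282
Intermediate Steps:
x(P) = 5 (x(P) = 6 - 1 = 5)
t(Y) = 5
u(D, N) = (208/(274 + N²) + N/D)/D (u(D, N) = (208/(N² + 274) + N/D)/D = (208/(274 + N²) + N/D)/D)
u(493, t(-9)) - (246061 - 215854)/(-201113 + 24862) = (5³ + 208*493 + 274*5)/(493²*(274 + 5²)) - (246061 - 215854)/(-201113 + 24862) = (125 + 102544 + 1370)/(243049*(274 + 25)) - 30207/(-176251) = (1/243049)*104039/299 - 30207*(-1)/176251 = (1/243049)*(1/299)*104039 - 1*(-30207/176251) = 8003/5590127 + 30207/176251 = 170271503042/985265473877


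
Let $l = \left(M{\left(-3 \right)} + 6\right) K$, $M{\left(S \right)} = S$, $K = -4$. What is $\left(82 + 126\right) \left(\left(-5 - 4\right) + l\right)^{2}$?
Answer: $91728$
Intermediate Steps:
$l = -12$ ($l = \left(-3 + 6\right) \left(-4\right) = 3 \left(-4\right) = -12$)
$\left(82 + 126\right) \left(\left(-5 - 4\right) + l\right)^{2} = \left(82 + 126\right) \left(\left(-5 - 4\right) - 12\right)^{2} = 208 \left(-9 - 12\right)^{2} = 208 \left(-21\right)^{2} = 208 \cdot 441 = 91728$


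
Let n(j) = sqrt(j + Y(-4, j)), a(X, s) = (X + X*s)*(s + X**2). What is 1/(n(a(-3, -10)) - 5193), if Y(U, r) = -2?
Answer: -5193/26967278 - I*sqrt(29)/26967278 ≈ -0.00019257 - 1.9969e-7*I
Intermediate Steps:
n(j) = sqrt(-2 + j) (n(j) = sqrt(j - 2) = sqrt(-2 + j))
1/(n(a(-3, -10)) - 5193) = 1/(sqrt(-2 - 3*(-10 + (-3)**2 + (-10)**2 - 10*(-3)**2)) - 5193) = 1/(sqrt(-2 - 3*(-10 + 9 + 100 - 10*9)) - 5193) = 1/(sqrt(-2 - 3*(-10 + 9 + 100 - 90)) - 5193) = 1/(sqrt(-2 - 3*9) - 5193) = 1/(sqrt(-2 - 27) - 5193) = 1/(sqrt(-29) - 5193) = 1/(I*sqrt(29) - 5193) = 1/(-5193 + I*sqrt(29))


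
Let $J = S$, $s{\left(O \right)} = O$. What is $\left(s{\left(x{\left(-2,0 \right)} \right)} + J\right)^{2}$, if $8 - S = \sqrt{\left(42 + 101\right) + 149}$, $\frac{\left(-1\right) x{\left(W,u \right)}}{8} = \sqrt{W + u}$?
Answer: $4 \left(-4 + \sqrt{73} + 4 i \sqrt{2}\right)^{2} \approx -45.408 + 205.64 i$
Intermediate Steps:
$x{\left(W,u \right)} = - 8 \sqrt{W + u}$
$S = 8 - 2 \sqrt{73}$ ($S = 8 - \sqrt{\left(42 + 101\right) + 149} = 8 - \sqrt{143 + 149} = 8 - \sqrt{292} = 8 - 2 \sqrt{73} \approx -9.088$)
$J = 8 - 2 \sqrt{73} \approx -9.088$
$\left(s{\left(x{\left(-2,0 \right)} \right)} + J\right)^{2} = \left(- 8 \sqrt{-2 + 0} + \left(8 - 2 \sqrt{73}\right)\right)^{2} = \left(- 8 \sqrt{-2} + \left(8 - 2 \sqrt{73}\right)\right)^{2} = \left(- 8 i \sqrt{2} + \left(8 - 2 \sqrt{73}\right)\right)^{2} = \left(8 - 2 \sqrt{73} - 8 i \sqrt{2}\right)^{2}$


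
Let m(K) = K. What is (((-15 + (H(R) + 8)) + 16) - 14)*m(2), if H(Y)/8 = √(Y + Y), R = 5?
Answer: -10 + 16*√10 ≈ 40.596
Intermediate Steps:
H(Y) = 8*√2*√Y (H(Y) = 8*√(Y + Y) = 8*√(2*Y) = 8*(√2*√Y) = 8*√2*√Y)
(((-15 + (H(R) + 8)) + 16) - 14)*m(2) = (((-15 + (8*√2*√5 + 8)) + 16) - 14)*2 = (((-15 + (8*√10 + 8)) + 16) - 14)*2 = (((-15 + (8 + 8*√10)) + 16) - 14)*2 = (((-7 + 8*√10) + 16) - 14)*2 = ((9 + 8*√10) - 14)*2 = (-5 + 8*√10)*2 = -10 + 16*√10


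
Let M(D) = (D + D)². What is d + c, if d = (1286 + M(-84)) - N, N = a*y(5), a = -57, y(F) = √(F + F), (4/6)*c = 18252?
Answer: 56888 + 57*√10 ≈ 57068.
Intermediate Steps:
c = 27378 (c = (3/2)*18252 = 27378)
y(F) = √2*√F (y(F) = √(2*F) = √2*√F)
M(D) = 4*D² (M(D) = (2*D)² = 4*D²)
N = -57*√10 (N = -57*√2*√5 = -57*√10 ≈ -180.25)
d = 29510 + 57*√10 (d = (1286 + 4*(-84)²) - (-57)*√10 = (1286 + 4*7056) + 57*√10 = (1286 + 28224) + 57*√10 = 29510 + 57*√10 ≈ 29690.)
d + c = (29510 + 57*√10) + 27378 = 56888 + 57*√10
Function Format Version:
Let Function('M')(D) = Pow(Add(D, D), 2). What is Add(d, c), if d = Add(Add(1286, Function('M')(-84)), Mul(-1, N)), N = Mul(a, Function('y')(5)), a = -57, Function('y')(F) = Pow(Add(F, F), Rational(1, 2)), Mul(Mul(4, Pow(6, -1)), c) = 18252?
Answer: Add(56888, Mul(57, Pow(10, Rational(1, 2)))) ≈ 57068.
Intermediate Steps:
c = 27378 (c = Mul(Rational(3, 2), 18252) = 27378)
Function('y')(F) = Mul(Pow(2, Rational(1, 2)), Pow(F, Rational(1, 2))) (Function('y')(F) = Pow(Mul(2, F), Rational(1, 2)) = Mul(Pow(2, Rational(1, 2)), Pow(F, Rational(1, 2))))
Function('M')(D) = Mul(4, Pow(D, 2)) (Function('M')(D) = Pow(Mul(2, D), 2) = Mul(4, Pow(D, 2)))
N = Mul(-57, Pow(10, Rational(1, 2))) (N = Mul(-57, Mul(Pow(2, Rational(1, 2)), Pow(5, Rational(1, 2)))) = Mul(-57, Pow(10, Rational(1, 2))) ≈ -180.25)
d = Add(29510, Mul(57, Pow(10, Rational(1, 2)))) (d = Add(Add(1286, Mul(4, Pow(-84, 2))), Mul(-1, Mul(-57, Pow(10, Rational(1, 2))))) = Add(Add(1286, Mul(4, 7056)), Mul(57, Pow(10, Rational(1, 2)))) = Add(Add(1286, 28224), Mul(57, Pow(10, Rational(1, 2)))) = Add(29510, Mul(57, Pow(10, Rational(1, 2)))) ≈ 29690.)
Add(d, c) = Add(Add(29510, Mul(57, Pow(10, Rational(1, 2)))), 27378) = Add(56888, Mul(57, Pow(10, Rational(1, 2))))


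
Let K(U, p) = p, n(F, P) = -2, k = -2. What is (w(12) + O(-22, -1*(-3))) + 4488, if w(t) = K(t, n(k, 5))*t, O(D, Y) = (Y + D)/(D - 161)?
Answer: 816931/183 ≈ 4464.1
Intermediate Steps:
O(D, Y) = (D + Y)/(-161 + D)
w(t) = -2*t
(w(12) + O(-22, -1*(-3))) + 4488 = (-2*12 + (-22 - 1*(-3))/(-161 - 22)) + 4488 = (-24 + (-22 + 3)/(-183)) + 4488 = (-24 - 1/183*(-19)) + 4488 = (-24 + 19/183) + 4488 = -4373/183 + 4488 = 816931/183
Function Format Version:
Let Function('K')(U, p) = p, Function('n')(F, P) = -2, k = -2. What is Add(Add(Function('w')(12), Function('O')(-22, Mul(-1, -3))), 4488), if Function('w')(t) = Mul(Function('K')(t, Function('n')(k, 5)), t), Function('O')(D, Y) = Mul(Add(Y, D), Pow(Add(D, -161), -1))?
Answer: Rational(816931, 183) ≈ 4464.1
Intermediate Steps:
Function('O')(D, Y) = Mul(Pow(Add(-161, D), -1), Add(D, Y)) (Function('O')(D, Y) = Mul(Add(D, Y), Pow(Add(-161, D), -1)) = Mul(Pow(Add(-161, D), -1), Add(D, Y)))
Function('w')(t) = Mul(-2, t)
Add(Add(Function('w')(12), Function('O')(-22, Mul(-1, -3))), 4488) = Add(Add(Mul(-2, 12), Mul(Pow(Add(-161, -22), -1), Add(-22, Mul(-1, -3)))), 4488) = Add(Add(-24, Mul(Pow(-183, -1), Add(-22, 3))), 4488) = Add(Add(-24, Mul(Rational(-1, 183), -19)), 4488) = Add(Add(-24, Rational(19, 183)), 4488) = Add(Rational(-4373, 183), 4488) = Rational(816931, 183)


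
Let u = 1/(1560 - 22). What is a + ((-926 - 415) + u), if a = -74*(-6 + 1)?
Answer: -1493397/1538 ≈ -971.00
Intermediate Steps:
a = 370 (a = -74*(-5) = 370)
u = 1/1538 ≈ 0.00065020
a + ((-926 - 415) + u) = 370 + ((-926 - 415) + 1/1538) = 370 + (-1341 + 1/1538) = 370 - 2062457/1538 = -1493397/1538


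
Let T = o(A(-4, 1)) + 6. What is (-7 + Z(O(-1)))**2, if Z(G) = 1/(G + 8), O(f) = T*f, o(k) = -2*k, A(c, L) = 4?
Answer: 4761/100 ≈ 47.610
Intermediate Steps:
T = -2 (T = -2*4 + 6 = -8 + 6 = -2)
O(f) = -2*f
Z(G) = 1/(8 + G)
(-7 + Z(O(-1)))**2 = (-7 + 1/(8 - 2*(-1)))**2 = (-7 + 1/(8 + 2))**2 = (-7 + 1/10)**2 = (-69/10)**2 = 4761/100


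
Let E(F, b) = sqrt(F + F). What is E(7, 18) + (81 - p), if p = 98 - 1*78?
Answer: 61 + sqrt(14) ≈ 64.742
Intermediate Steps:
E(F, b) = sqrt(2)*sqrt(F) (E(F, b) = sqrt(2*F) = sqrt(2)*sqrt(F))
p = 20 (p = 98 - 78 = 20)
E(7, 18) + (81 - p) = sqrt(2)*sqrt(7) + (81 - 1*20) = sqrt(14) + (81 - 20) = sqrt(14) + 61 = 61 + sqrt(14)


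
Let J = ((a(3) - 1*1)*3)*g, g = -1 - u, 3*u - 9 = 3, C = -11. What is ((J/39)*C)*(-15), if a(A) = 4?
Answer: -2475/13 ≈ -190.38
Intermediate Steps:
u = 4 (u = 3 + (⅓)*3 = 3 + 1 = 4)
g = -5 (g = -1 - 1*4 = -1 - 4 = -5)
J = -45 (J = ((4 - 1*1)*3)*(-5) = ((4 - 1)*3)*(-5) = (3*3)*(-5) = 9*(-5) = -45)
((J/39)*C)*(-15) = (-45/39*(-11))*(-15) = (-45*1/39*(-11))*(-15) = -15/13*(-11)*(-15) = (165/13)*(-15) = -2475/13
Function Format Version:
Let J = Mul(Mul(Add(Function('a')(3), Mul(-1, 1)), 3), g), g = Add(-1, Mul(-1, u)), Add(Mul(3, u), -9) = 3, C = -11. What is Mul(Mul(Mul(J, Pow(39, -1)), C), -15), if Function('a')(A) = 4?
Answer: Rational(-2475, 13) ≈ -190.38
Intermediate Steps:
u = 4 (u = Add(3, Mul(Rational(1, 3), 3)) = Add(3, 1) = 4)
g = -5 (g = Add(-1, Mul(-1, 4)) = Add(-1, -4) = -5)
J = -45 (J = Mul(Mul(Add(4, Mul(-1, 1)), 3), -5) = Mul(Mul(Add(4, -1), 3), -5) = Mul(Mul(3, 3), -5) = Mul(9, -5) = -45)
Mul(Mul(Mul(J, Pow(39, -1)), C), -15) = Mul(Mul(Mul(-45, Pow(39, -1)), -11), -15) = Mul(Mul(Mul(-45, Rational(1, 39)), -11), -15) = Mul(Mul(Rational(-15, 13), -11), -15) = Mul(Rational(165, 13), -15) = Rational(-2475, 13)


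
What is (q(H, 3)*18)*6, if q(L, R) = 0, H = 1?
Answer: 0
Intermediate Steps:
(q(H, 3)*18)*6 = (0*18)*6 = 0*6 = 0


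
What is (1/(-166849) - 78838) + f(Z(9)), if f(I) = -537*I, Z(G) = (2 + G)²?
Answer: -23995388936/166849 ≈ -1.4382e+5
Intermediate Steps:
(1/(-166849) - 78838) + f(Z(9)) = (1/(-166849) - 78838) - 537*(2 + 9)² = (-1/166849 - 78838) - 537*11² = -13154041463/166849 - 537*121 = -13154041463/166849 - 64977 = -23995388936/166849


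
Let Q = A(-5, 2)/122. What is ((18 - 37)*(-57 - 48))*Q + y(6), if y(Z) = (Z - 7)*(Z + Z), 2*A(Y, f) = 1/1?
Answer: -933/244 ≈ -3.8238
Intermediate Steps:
A(Y, f) = 1/2 (A(Y, f) = (1/2)/1 = (1/2)*1 = 1/2)
Q = 1/244 (Q = (1/2)/122 = (1/2)*(1/122) = 1/244 ≈ 0.0040984)
y(Z) = 2*Z*(-7 + Z) (y(Z) = (-7 + Z)*(2*Z) = 2*Z*(-7 + Z))
((18 - 37)*(-57 - 48))*Q + y(6) = ((18 - 37)*(-57 - 48))*(1/244) + 2*6*(-7 + 6) = -19*(-105)*(1/244) + 2*6*(-1) = 1995*(1/244) - 12 = 1995/244 - 12 = -933/244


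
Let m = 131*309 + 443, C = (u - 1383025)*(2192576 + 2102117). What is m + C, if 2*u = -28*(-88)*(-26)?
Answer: -6077235351579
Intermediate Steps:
u = -32032 (u = (-28*(-88)*(-26))/2 = (2464*(-26))/2 = (½)*(-64064) = -32032)
C = -6077235392501 (C = (-32032 - 1383025)*(2192576 + 2102117) = -1415057*4294693 = -6077235392501)
m = 40922 (m = 40479 + 443 = 40922)
m + C = 40922 - 6077235392501 = -6077235351579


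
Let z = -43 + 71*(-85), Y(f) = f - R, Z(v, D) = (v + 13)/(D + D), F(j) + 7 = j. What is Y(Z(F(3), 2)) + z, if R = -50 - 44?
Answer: -23927/4 ≈ -5981.8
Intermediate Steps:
F(j) = -7 + j
R = -94
Z(v, D) = (13 + v)/(2*D) (Z(v, D) = (13 + v)/((2*D)) = (13 + v)*(1/(2*D)) = (13 + v)/(2*D))
Y(f) = 94 + f (Y(f) = f - 1*(-94) = f + 94 = 94 + f)
z = -6078 (z = -43 - 6035 = -6078)
Y(Z(F(3), 2)) + z = (94 + (½)*(13 + (-7 + 3))/2) - 6078 = (94 + (½)*(½)*(13 - 4)) - 6078 = (94 + (½)*(½)*9) - 6078 = (94 + 9/4) - 6078 = 385/4 - 6078 = -23927/4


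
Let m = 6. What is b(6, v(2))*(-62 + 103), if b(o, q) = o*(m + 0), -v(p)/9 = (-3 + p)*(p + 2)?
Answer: 1476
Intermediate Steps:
v(p) = -9*(-3 + p)*(2 + p) (v(p) = -9*(-3 + p)*(p + 2) = -9*(-3 + p)*(2 + p))
b(o, q) = 6*o (b(o, q) = o*(6 + 0) = o*6 = 6*o)
b(6, v(2))*(-62 + 103) = (6*6)*(-62 + 103) = 36*41 = 1476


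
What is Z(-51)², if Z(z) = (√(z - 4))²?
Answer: 3025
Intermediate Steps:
Z(z) = -4 + z (Z(z) = (√(-4 + z))² = -4 + z)
Z(-51)² = (-4 - 51)² = (-55)² = 3025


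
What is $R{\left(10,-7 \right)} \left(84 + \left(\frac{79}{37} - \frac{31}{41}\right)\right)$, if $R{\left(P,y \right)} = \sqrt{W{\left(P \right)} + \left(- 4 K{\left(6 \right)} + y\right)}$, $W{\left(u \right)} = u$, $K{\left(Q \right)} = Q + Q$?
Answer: $\frac{388560 i \sqrt{5}}{1517} \approx 572.74 i$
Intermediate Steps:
$K{\left(Q \right)} = 2 Q$
$R{\left(P,y \right)} = \sqrt{-48 + P + y}$ ($R{\left(P,y \right)} = \sqrt{P + \left(- 4 \cdot 2 \cdot 6 + y\right)} = \sqrt{P + \left(\left(-4\right) 12 + y\right)} = \sqrt{P + \left(-48 + y\right)} = \sqrt{-48 + P + y}$)
$R{\left(10,-7 \right)} \left(84 + \left(\frac{79}{37} - \frac{31}{41}\right)\right) = \sqrt{-48 + 10 - 7} \left(84 + \left(\frac{79}{37} - \frac{31}{41}\right)\right) = \sqrt{-45} \left(84 + \left(79 \cdot \frac{1}{37} - \frac{31}{41}\right)\right) = 3 i \sqrt{5} \left(84 + \left(\frac{79}{37} - \frac{31}{41}\right)\right) = 3 i \sqrt{5} \left(84 + \frac{2092}{1517}\right) = 3 i \sqrt{5} \cdot \frac{129520}{1517} = \frac{388560 i \sqrt{5}}{1517}$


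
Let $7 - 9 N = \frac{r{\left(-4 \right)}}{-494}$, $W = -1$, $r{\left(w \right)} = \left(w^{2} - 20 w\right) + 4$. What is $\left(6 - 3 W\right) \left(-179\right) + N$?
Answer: $- \frac{1193158}{741} \approx -1610.2$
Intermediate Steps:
$r{\left(w \right)} = 4 + w^{2} - 20 w$
$N = \frac{593}{741}$ ($N = \frac{7}{9} - \frac{\left(4 + \left(-4\right)^{2} - -80\right) \frac{1}{-494}}{9} = \frac{7}{9} - \frac{\left(4 + 16 + 80\right) \left(- \frac{1}{494}\right)}{9} = \frac{7}{9} - \frac{100 \left(- \frac{1}{494}\right)}{9} = \frac{7}{9} - - \frac{50}{2223} = \frac{7}{9} + \frac{50}{2223} = \frac{593}{741} \approx 0.80027$)
$\left(6 - 3 W\right) \left(-179\right) + N = \left(6 - -3\right) \left(-179\right) + \frac{593}{741} = \left(6 + 3\right) \left(-179\right) + \frac{593}{741} = 9 \left(-179\right) + \frac{593}{741} = -1611 + \frac{593}{741} = - \frac{1193158}{741}$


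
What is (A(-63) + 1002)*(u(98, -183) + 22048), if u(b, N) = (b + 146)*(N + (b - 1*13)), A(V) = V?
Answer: -1750296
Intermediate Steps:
u(b, N) = (146 + b)*(-13 + N + b) (u(b, N) = (146 + b)*(N + (b - 13)) = (146 + b)*(N + (-13 + b)) = (146 + b)*(-13 + N + b))
(A(-63) + 1002)*(u(98, -183) + 22048) = (-63 + 1002)*((-1898 + 98² + 133*98 + 146*(-183) - 183*98) + 22048) = 939*((-1898 + 9604 + 13034 - 26718 - 17934) + 22048) = 939*(-23912 + 22048) = 939*(-1864) = -1750296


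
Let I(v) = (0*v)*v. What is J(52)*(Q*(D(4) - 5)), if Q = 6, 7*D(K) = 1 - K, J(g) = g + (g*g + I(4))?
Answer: -628368/7 ≈ -89767.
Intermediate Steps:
I(v) = 0 (I(v) = 0*v = 0)
J(g) = g + g² (J(g) = g + (g*g + 0) = g + (g² + 0) = g + g²)
D(K) = ⅐ - K/7 (D(K) = (1 - K)/7 = ⅐ - K/7)
J(52)*(Q*(D(4) - 5)) = (52*(1 + 52))*(6*((⅐ - ⅐*4) - 5)) = (52*53)*(6*((⅐ - 4/7) - 5)) = 2756*(6*(-3/7 - 5)) = 2756*(6*(-38/7)) = 2756*(-228/7) = -628368/7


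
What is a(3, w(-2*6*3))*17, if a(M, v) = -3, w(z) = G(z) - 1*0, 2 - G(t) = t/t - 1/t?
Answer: -51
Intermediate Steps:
G(t) = 1 + 1/t (G(t) = 2 - (t/t - 1/t) = 2 - (1 - 1/t) = 2 + (-1 + 1/t) = 1 + 1/t)
w(z) = (1 + z)/z (w(z) = (1 + z)/z - 1*0 = (1 + z)/z + 0 = (1 + z)/z)
a(3, w(-2*6*3))*17 = -3*17 = -51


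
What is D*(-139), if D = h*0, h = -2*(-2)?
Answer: 0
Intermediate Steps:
h = 4
D = 0 (D = 4*0 = 0)
D*(-139) = 0*(-139) = 0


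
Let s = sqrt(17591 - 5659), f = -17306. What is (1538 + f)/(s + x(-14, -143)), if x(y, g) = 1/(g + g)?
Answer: -167024/36147773 - 95537728*sqrt(2983)/36147773 ≈ -144.36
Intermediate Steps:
s = 2*sqrt(2983) (s = sqrt(11932) = 2*sqrt(2983) ≈ 109.23)
x(y, g) = 1/(2*g)
(1538 + f)/(s + x(-14, -143)) = (1538 - 17306)/(2*sqrt(2983) + (1/2)/(-143)) = -15768/(2*sqrt(2983) + (1/2)*(-1/143)) = -15768/(2*sqrt(2983) - 1/286) = -15768/(-1/286 + 2*sqrt(2983))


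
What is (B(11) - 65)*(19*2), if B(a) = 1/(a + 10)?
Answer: -51832/21 ≈ -2468.2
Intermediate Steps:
B(a) = 1/(10 + a)
(B(11) - 65)*(19*2) = (1/(10 + 11) - 65)*(19*2) = (1/21 - 65)*38 = -1364/21*38 = -51832/21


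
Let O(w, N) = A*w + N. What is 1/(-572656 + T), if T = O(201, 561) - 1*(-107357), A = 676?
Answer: -1/328862 ≈ -3.0408e-6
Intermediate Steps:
O(w, N) = N + 676*w (O(w, N) = 676*w + N = N + 676*w)
T = 243794 (T = (561 + 676*201) - 1*(-107357) = (561 + 135876) + 107357 = 136437 + 107357 = 243794)
1/(-572656 + T) = 1/(-572656 + 243794) = 1/(-328862) = -1/328862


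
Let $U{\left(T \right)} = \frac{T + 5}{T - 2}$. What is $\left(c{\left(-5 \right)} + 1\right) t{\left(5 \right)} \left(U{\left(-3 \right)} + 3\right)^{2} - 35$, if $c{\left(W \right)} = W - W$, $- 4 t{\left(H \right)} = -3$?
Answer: $- \frac{2993}{100} \approx -29.93$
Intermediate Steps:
$t{\left(H \right)} = \frac{3}{4}$ ($t{\left(H \right)} = \left(- \frac{1}{4}\right) \left(-3\right) = \frac{3}{4}$)
$c{\left(W \right)} = 0$
$U{\left(T \right)} = \frac{5 + T}{-2 + T}$
$\left(c{\left(-5 \right)} + 1\right) t{\left(5 \right)} \left(U{\left(-3 \right)} + 3\right)^{2} - 35 = \left(0 + 1\right) \frac{3}{4} \left(\frac{5 - 3}{-2 - 3} + 3\right)^{2} - 35 = 1 \cdot \frac{3}{4} \left(\frac{1}{-5} \cdot 2 + 3\right)^{2} - 35 = \frac{3 \left(\left(- \frac{1}{5}\right) 2 + 3\right)^{2}}{4} - 35 = \frac{3 \left(- \frac{2}{5} + 3\right)^{2}}{4} - 35 = \frac{3 \left(\frac{13}{5}\right)^{2}}{4} - 35 = \frac{3}{4} \cdot \frac{169}{25} - 35 = \frac{507}{100} - 35 = - \frac{2993}{100}$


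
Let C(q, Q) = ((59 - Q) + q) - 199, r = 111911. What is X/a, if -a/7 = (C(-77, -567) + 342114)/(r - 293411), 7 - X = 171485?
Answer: -3890407125/299656 ≈ -12983.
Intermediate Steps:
X = -171478 (X = 7 - 1*171485 = 7 - 171485 = -171478)
C(q, Q) = -140 + q - Q (C(q, Q) = (59 + q - Q) - 199 = -140 + q - Q)
a = 599312/45375 (a = -7*((-140 - 77 - 1*(-567)) + 342114)/(111911 - 293411) = -7*((-140 - 77 + 567) + 342114)/(-181500) = -7*(350 + 342114)*(-1)/181500 = -2397248*(-1)/181500 = -7*(-85616/45375) = 599312/45375 ≈ 13.208)
X/a = -171478/599312/45375 = -171478*45375/599312 = -3890407125/299656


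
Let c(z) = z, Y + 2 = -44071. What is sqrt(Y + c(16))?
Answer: I*sqrt(44057) ≈ 209.9*I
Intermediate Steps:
Y = -44073 (Y = -2 - 44071 = -44073)
sqrt(Y + c(16)) = sqrt(-44073 + 16) = sqrt(-44057) = I*sqrt(44057)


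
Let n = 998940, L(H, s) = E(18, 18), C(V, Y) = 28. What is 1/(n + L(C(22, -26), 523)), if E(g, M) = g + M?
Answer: 1/998976 ≈ 1.0010e-6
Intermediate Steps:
E(g, M) = M + g
L(H, s) = 36 (L(H, s) = 18 + 18 = 36)
1/(n + L(C(22, -26), 523)) = 1/(998940 + 36) = 1/998976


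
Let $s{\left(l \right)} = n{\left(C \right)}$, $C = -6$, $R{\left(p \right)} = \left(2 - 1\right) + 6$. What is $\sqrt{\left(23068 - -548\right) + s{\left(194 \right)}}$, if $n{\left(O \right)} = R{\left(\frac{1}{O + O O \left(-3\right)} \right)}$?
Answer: $\sqrt{23623} \approx 153.7$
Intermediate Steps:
$R{\left(p \right)} = 7$ ($R{\left(p \right)} = 1 + 6 = 7$)
$n{\left(O \right)} = 7$
$s{\left(l \right)} = 7$
$\sqrt{\left(23068 - -548\right) + s{\left(194 \right)}} = \sqrt{\left(23068 - -548\right) + 7} = \sqrt{\left(23068 + 548\right) + 7} = \sqrt{23616 + 7} = \sqrt{23623}$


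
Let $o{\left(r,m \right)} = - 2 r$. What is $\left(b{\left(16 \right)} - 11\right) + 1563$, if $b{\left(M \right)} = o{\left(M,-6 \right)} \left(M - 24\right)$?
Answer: $1808$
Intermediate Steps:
$b{\left(M \right)} = - 2 M \left(-24 + M\right)$ ($b{\left(M \right)} = - 2 M \left(M - 24\right) = - 2 M \left(-24 + M\right)$)
$\left(b{\left(16 \right)} - 11\right) + 1563 = \left(2 \cdot 16 \left(24 - 16\right) - 11\right) + 1563 = \left(2 \cdot 16 \cdot 8 - 11\right) + 1563 = \left(256 - 11\right) + 1563 = 245 + 1563 = 1808$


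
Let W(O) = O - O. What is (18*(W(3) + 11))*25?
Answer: 4950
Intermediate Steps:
W(O) = 0
(18*(W(3) + 11))*25 = (18*(0 + 11))*25 = (18*11)*25 = 198*25 = 4950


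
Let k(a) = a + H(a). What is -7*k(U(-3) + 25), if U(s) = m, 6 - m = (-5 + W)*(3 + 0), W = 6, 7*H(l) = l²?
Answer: -980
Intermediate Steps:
H(l) = l²/7
m = 3 (m = 6 - (-5 + 6)*(3 + 0) = 6 - 3 = 3)
U(s) = 3
k(a) = a + a²/7
-7*k(U(-3) + 25) = -(3 + 25)*(7 + (3 + 25)) = -28*(7 + 28) = -28*35 = -7*140 = -980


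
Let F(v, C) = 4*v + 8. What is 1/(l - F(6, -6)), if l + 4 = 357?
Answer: 1/321 ≈ 0.0031153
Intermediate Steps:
l = 353 (l = -4 + 357 = 353)
F(v, C) = 8 + 4*v
1/(l - F(6, -6)) = 1/(353 - (8 + 4*6)) = 1/(353 - (8 + 24)) = 1/(353 - 1*32) = 1/(353 - 32) = 1/321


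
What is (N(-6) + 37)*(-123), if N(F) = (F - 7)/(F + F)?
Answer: -18737/4 ≈ -4684.3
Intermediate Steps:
N(F) = (-7 + F)/(2*F) (N(F) = (-7 + F)/((2*F)) = (-7 + F)*(1/(2*F)) = (-7 + F)/(2*F))
(N(-6) + 37)*(-123) = ((1/2)*(-7 - 6)/(-6) + 37)*(-123) = ((1/2)*(-1/6)*(-13) + 37)*(-123) = (13/12 + 37)*(-123) = (457/12)*(-123) = -18737/4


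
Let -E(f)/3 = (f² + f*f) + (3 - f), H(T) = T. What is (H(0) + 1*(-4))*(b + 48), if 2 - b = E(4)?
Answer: -572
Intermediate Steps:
E(f) = -9 - 6*f² + 3*f (E(f) = -3*((f² + f*f) + (3 - f)) = -3*((f² + f²) + (3 - f)) = -3*(2*f² + (3 - f)) = -3*(3 - f + 2*f²) = -9 - 6*f² + 3*f)
b = 95 (b = 2 - (-9 - 6*4² + 3*4) = 2 - (-9 - 6*16 + 12) = 2 - (-9 - 96 + 12) = 2 - 1*(-93) = 2 + 93 = 95)
(H(0) + 1*(-4))*(b + 48) = (0 + 1*(-4))*(95 + 48) = (0 - 4)*143 = -4*143 = -572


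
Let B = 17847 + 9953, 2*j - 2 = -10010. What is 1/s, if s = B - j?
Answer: 1/32804 ≈ 3.0484e-5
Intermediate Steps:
j = -5004 (j = 1 + (½)*(-10010) = 1 - 5005 = -5004)
B = 27800
s = 32804 (s = 27800 - 1*(-5004) = 27800 + 5004 = 32804)
1/s = 1/32804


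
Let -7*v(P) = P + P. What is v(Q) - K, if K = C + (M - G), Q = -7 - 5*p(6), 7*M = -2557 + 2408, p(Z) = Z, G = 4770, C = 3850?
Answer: 6663/7 ≈ 951.86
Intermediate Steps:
M = -149/7 (M = (-2557 + 2408)/7 = (1/7)*(-149) = -149/7 ≈ -21.286)
Q = -37 (Q = -7 - 5*6 = -7 - 30 = -37)
v(P) = -2*P/7 (v(P) = -(P + P)/7 = -2*P/7)
K = -6589/7 (K = 3850 + (-149/7 - 1*4770) = 3850 + (-149/7 - 4770) = 3850 - 33539/7 = -6589/7 ≈ -941.29)
v(Q) - K = -2/7*(-37) - 1*(-6589/7) = 74/7 + 6589/7 = 6663/7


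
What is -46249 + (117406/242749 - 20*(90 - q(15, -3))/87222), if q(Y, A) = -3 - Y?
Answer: -163203804167655/3528842213 ≈ -46249.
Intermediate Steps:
-46249 + (117406/242749 - 20*(90 - q(15, -3))/87222) = -46249 + (117406/242749 - 20*(90 - (-3 - 1*15))/87222) = -46249 + (117406*(1/242749) - 20*(90 - (-3 - 15))*(1/87222)) = -46249 + (117406/242749 - 20*(90 - 1*(-18))*(1/87222)) = -46249 + (117406/242749 - 20*(90 + 18)*(1/87222)) = -46249 + (117406/242749 - 20*108*(1/87222)) = -46249 + (117406/242749 - 2160*1/87222) = -46249 + (117406/242749 - 360/14537) = -46249 + 1619341382/3528842213 = -163203804167655/3528842213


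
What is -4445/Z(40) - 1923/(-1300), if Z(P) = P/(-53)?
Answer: 15316871/2600 ≈ 5891.1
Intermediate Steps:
Z(P) = -P/53 (Z(P) = P*(-1/53) = -P/53)
-4445/Z(40) - 1923/(-1300) = -4445/((-1/53*40)) - 1923/(-1300) = -4445/(-40/53) - 1923*(-1/1300) = -4445*(-53/40) + 1923/1300 = 47117/8 + 1923/1300 = 15316871/2600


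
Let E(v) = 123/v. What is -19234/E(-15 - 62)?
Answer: 1481018/123 ≈ 12041.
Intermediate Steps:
-19234/E(-15 - 62) = -19234/(123/(-15 - 62)) = -19234/(123/(-77)) = -19234/(123*(-1/77)) = -19234/(-123/77) = -19234*(-77/123) = 1481018/123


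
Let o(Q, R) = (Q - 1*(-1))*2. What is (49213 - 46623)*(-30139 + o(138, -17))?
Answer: -77339990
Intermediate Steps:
o(Q, R) = 2 + 2*Q (o(Q, R) = (Q + 1)*2 = (1 + Q)*2 = 2 + 2*Q)
(49213 - 46623)*(-30139 + o(138, -17)) = (49213 - 46623)*(-30139 + (2 + 2*138)) = 2590*(-30139 + (2 + 276)) = 2590*(-30139 + 278) = 2590*(-29861) = -77339990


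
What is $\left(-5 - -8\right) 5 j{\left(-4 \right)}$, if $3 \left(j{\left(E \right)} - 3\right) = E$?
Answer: $25$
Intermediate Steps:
$j{\left(E \right)} = 3 + \frac{E}{3}$
$\left(-5 - -8\right) 5 j{\left(-4 \right)} = \left(-5 - -8\right) 5 \left(3 + \frac{1}{3} \left(-4\right)\right) = \left(-5 + 8\right) 5 \left(3 - \frac{4}{3}\right) = 3 \cdot 5 \cdot \frac{5}{3} = 15 \cdot \frac{5}{3} = 25$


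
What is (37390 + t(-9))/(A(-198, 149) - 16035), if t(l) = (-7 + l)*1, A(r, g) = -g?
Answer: -18687/8092 ≈ -2.3093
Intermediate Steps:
t(l) = -7 + l
(37390 + t(-9))/(A(-198, 149) - 16035) = (37390 + (-7 - 9))/(-1*149 - 16035) = (37390 - 16)/(-149 - 16035) = 37374/(-16184) = 37374*(-1/16184) = -18687/8092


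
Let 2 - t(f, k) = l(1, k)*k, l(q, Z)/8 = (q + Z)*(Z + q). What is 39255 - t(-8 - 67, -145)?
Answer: -24014507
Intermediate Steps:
l(q, Z) = 8*(Z + q)² (l(q, Z) = 8*((q + Z)*(Z + q)) = 8*((Z + q)*(Z + q)) = 8*(Z + q)²)
t(f, k) = 2 - 8*k*(1 + k)² (t(f, k) = 2 - 8*(k + 1)²*k = 2 - 8*(1 + k)²*k = 2 - 8*k*(1 + k)²)
39255 - t(-8 - 67, -145) = 39255 - (2 - 8*(-145)*(1 - 145)²) = 39255 - (2 - 8*(-145)*(-144)²) = 39255 - (2 - 8*(-145)*20736) = 39255 - (2 + 24053760) = 39255 - 1*24053762 = 39255 - 24053762 = -24014507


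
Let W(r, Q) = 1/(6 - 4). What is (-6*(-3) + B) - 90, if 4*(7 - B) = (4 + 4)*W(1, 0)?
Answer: -66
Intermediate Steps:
W(r, Q) = 1/2
B = 6 (B = 7 - (4 + 4)/(4*2) = 7 - 2/2 = 7 - 1/4*4 = 7 - 1 = 6)
(-6*(-3) + B) - 90 = (-6*(-3) + 6) - 90 = (18 + 6) - 90 = 24 - 90 = -66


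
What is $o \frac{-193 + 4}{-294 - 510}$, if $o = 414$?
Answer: $\frac{13041}{134} \approx 97.321$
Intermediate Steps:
$o \frac{-193 + 4}{-294 - 510} = 414 \frac{-193 + 4}{-294 - 510} = 414 \left(- \frac{189}{-804}\right) = 414 \left(\left(-189\right) \left(- \frac{1}{804}\right)\right) = 414 \cdot \frac{63}{268} = \frac{13041}{134}$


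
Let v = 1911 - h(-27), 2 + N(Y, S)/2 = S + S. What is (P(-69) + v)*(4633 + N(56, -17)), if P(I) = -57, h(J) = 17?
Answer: 8378557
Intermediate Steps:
N(Y, S) = -4 + 4*S (N(Y, S) = -4 + 2*(S + S) = -4 + 2*(2*S) = -4 + 4*S)
v = 1894 (v = 1911 - 1*17 = 1911 - 17 = 1894)
(P(-69) + v)*(4633 + N(56, -17)) = (-57 + 1894)*(4633 + (-4 + 4*(-17))) = 1837*(4633 + (-4 - 68)) = 1837*(4633 - 72) = 1837*4561 = 8378557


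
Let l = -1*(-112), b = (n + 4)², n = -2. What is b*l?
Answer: 448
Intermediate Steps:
b = 4 (b = (-2 + 4)² = 2² = 4)
l = 112
b*l = 4*112 = 448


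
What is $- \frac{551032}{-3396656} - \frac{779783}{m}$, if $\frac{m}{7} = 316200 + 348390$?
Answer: $- \frac{2661940859}{493802664915} \approx -0.0053907$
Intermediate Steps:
$m = 4652130$ ($m = 7 \left(316200 + 348390\right) = 7 \cdot 664590 = 4652130$)
$- \frac{551032}{-3396656} - \frac{779783}{m} = - \frac{551032}{-3396656} - \frac{779783}{4652130} = \left(-551032\right) \left(- \frac{1}{3396656}\right) - \frac{779783}{4652130} = \frac{68879}{424582} - \frac{779783}{4652130} = - \frac{2661940859}{493802664915}$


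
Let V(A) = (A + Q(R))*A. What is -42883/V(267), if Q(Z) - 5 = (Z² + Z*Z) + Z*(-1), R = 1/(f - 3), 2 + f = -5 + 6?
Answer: -343064/581793 ≈ -0.58967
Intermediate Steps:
f = -1 (f = -2 + (-5 + 6) = -2 + 1 = -1)
R = -¼ (R = 1/(-1 - 3) = 1/(-4) = -¼ ≈ -0.25000)
Q(Z) = 5 - Z + 2*Z² (Q(Z) = 5 + ((Z² + Z*Z) + Z*(-1)) = 5 + ((Z² + Z²) - Z) = 5 + (2*Z² - Z) = 5 + (-Z + 2*Z²) = 5 - Z + 2*Z²)
V(A) = A*(43/8 + A) (V(A) = (A + (5 - 1*(-¼) + 2*(-¼)²))*A = (A + (5 + ¼ + 2*(1/16)))*A = (A + (5 + ¼ + ⅛))*A = (A + 43/8)*A = (43/8 + A)*A = A*(43/8 + A))
-42883/V(267) = -42883*8/(267*(43 + 8*267)) = -42883*8/(267*(43 + 2136)) = -42883/((⅛)*267*2179) = -42883/581793/8 = -42883*8/581793 = -343064/581793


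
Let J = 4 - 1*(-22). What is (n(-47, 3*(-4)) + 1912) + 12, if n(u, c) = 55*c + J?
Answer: 1290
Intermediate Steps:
J = 26 (J = 4 + 22 = 26)
n(u, c) = 26 + 55*c (n(u, c) = 55*c + 26 = 26 + 55*c)
(n(-47, 3*(-4)) + 1912) + 12 = ((26 + 55*(3*(-4))) + 1912) + 12 = ((26 + 55*(-12)) + 1912) + 12 = ((26 - 660) + 1912) + 12 = (-634 + 1912) + 12 = 1278 + 12 = 1290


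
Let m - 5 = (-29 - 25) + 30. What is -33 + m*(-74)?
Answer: 1373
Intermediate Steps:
m = -19 (m = 5 + ((-29 - 25) + 30) = 5 + (-54 + 30) = 5 - 24 = -19)
-33 + m*(-74) = -33 - 19*(-74) = -33 + 1406 = 1373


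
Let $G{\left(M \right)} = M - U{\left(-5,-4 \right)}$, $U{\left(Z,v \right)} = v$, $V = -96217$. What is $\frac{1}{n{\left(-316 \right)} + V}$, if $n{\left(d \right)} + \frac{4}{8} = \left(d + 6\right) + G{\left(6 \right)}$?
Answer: $- \frac{2}{193035} \approx -1.0361 \cdot 10^{-5}$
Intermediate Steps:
$G{\left(M \right)} = 4 + M$ ($G{\left(M \right)} = M - -4 = M + 4 = 4 + M$)
$n{\left(d \right)} = \frac{31}{2} + d$ ($n{\left(d \right)} = - \frac{1}{2} + \left(\left(d + 6\right) + \left(4 + 6\right)\right) = - \frac{1}{2} + \left(\left(6 + d\right) + 10\right) = - \frac{1}{2} + \left(16 + d\right) = \frac{31}{2} + d$)
$\frac{1}{n{\left(-316 \right)} + V} = \frac{1}{\left(\frac{31}{2} - 316\right) - 96217} = \frac{1}{- \frac{601}{2} - 96217} = \frac{1}{- \frac{193035}{2}} = - \frac{2}{193035}$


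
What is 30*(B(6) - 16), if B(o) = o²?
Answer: 600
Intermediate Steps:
30*(B(6) - 16) = 30*(6² - 16) = 30*(36 - 16) = 30*20 = 600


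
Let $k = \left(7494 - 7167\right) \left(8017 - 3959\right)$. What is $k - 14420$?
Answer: $1312546$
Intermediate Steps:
$k = 1326966$ ($k = 327 \cdot 4058 = 1326966$)
$k - 14420 = 1326966 - 14420 = 1312546$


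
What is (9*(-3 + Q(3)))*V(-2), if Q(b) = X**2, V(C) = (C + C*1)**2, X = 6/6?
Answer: -288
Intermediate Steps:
X = 1 (X = 6*(1/6) = 1)
V(C) = 4*C**2 (V(C) = (C + C)**2 = (2*C)**2 = 4*C**2)
Q(b) = 1 (Q(b) = 1**2 = 1)
(9*(-3 + Q(3)))*V(-2) = (9*(-3 + 1))*(4*(-2)**2) = (9*(-2))*(4*4) = -18*16 = -288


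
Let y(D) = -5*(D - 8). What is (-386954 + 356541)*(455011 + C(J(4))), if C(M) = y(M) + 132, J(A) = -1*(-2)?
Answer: -13843176449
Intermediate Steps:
J(A) = 2
y(D) = 40 - 5*D (y(D) = -5*(-8 + D) = 40 - 5*D)
C(M) = 172 - 5*M (C(M) = (40 - 5*M) + 132 = 172 - 5*M)
(-386954 + 356541)*(455011 + C(J(4))) = (-386954 + 356541)*(455011 + (172 - 5*2)) = -30413*(455011 + (172 - 10)) = -30413*(455011 + 162) = -30413*455173 = -13843176449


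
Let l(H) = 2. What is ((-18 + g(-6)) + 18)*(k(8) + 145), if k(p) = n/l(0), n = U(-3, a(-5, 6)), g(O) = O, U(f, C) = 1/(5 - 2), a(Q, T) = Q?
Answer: -871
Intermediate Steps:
U(f, C) = 1/3
n = 1/3 ≈ 0.33333
k(p) = 1/6 (k(p) = (1/3)/2 = (1/3)*(1/2) = 1/6)
((-18 + g(-6)) + 18)*(k(8) + 145) = ((-18 - 6) + 18)*(1/6 + 145) = (-24 + 18)*(871/6) = -6*871/6 = -871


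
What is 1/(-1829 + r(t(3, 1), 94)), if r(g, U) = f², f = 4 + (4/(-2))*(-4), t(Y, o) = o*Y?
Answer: -1/1685 ≈ -0.00059347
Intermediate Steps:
t(Y, o) = Y*o
f = 12 (f = 4 + (4*(-½))*(-4) = 4 - 2*(-4) = 4 + 8 = 12)
r(g, U) = 144 (r(g, U) = 12² = 144)
1/(-1829 + r(t(3, 1), 94)) = 1/(-1829 + 144) = 1/(-1685) = -1/1685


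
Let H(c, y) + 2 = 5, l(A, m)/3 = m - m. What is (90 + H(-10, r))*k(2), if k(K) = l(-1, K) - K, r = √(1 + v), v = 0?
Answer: -186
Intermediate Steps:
r = 1 (r = √(1 + 0) = √1 = 1)
l(A, m) = 0 (l(A, m) = 3*(m - m) = 3*0 = 0)
H(c, y) = 3 (H(c, y) = -2 + 5 = 3)
k(K) = -K (k(K) = 0 - K = -K)
(90 + H(-10, r))*k(2) = (90 + 3)*(-1*2) = 93*(-2) = -186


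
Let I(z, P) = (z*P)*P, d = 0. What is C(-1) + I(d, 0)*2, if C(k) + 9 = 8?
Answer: -1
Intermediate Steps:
I(z, P) = z*P² (I(z, P) = (P*z)*P = z*P²)
C(k) = -1 (C(k) = -9 + 8 = -1)
C(-1) + I(d, 0)*2 = -1 + (0*0²)*2 = -1 + (0*0)*2 = -1 + 0*2 = -1 + 0 = -1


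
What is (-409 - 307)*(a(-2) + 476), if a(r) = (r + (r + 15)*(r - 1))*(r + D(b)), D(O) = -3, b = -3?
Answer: -487596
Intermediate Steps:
a(r) = (-3 + r)*(r + (-1 + r)*(15 + r)) (a(r) = (r + (r + 15)*(r - 1))*(r - 3) = (r + (15 + r)*(-1 + r))*(-3 + r) = (r + (-1 + r)*(15 + r))*(-3 + r) = (-3 + r)*(r + (-1 + r)*(15 + r)))
(-409 - 307)*(a(-2) + 476) = (-409 - 307)*((45 + (-2)³ - 60*(-2) + 12*(-2)²) + 476) = -716*((45 - 8 + 120 + 12*4) + 476) = -716*((45 - 8 + 120 + 48) + 476) = -716*(205 + 476) = -716*681 = -487596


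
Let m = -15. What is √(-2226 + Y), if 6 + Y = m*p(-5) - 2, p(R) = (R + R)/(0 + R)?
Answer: 2*I*√566 ≈ 47.581*I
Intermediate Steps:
p(R) = 2 (p(R) = (2*R)/R = 2)
Y = -38 (Y = -6 + (-15*2 - 2) = -6 + (-30 - 2) = -6 - 32 = -38)
√(-2226 + Y) = √(-2226 - 38) = √(-2264) = 2*I*√566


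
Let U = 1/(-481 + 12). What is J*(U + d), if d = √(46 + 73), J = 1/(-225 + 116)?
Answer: 1/51121 - √119/109 ≈ -0.10006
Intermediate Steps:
J = -1/109 (J = 1/(-109) = -1/109 ≈ -0.0091743)
d = √119 ≈ 10.909
U = -1/469 (U = 1/(-469) = -1/469 ≈ -0.0021322)
J*(U + d) = -(-1/469 + √119)/109 = 1/51121 - √119/109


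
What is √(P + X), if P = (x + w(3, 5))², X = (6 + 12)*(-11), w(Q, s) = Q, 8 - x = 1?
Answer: 7*I*√2 ≈ 9.8995*I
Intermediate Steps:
x = 7 (x = 8 - 1*1 = 8 - 1 = 7)
X = -198 (X = 18*(-11) = -198)
P = 100 (P = (7 + 3)² = 10² = 100)
√(P + X) = √(100 - 198) = √(-98) = 7*I*√2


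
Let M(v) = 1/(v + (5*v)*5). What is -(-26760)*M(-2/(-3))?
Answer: 20070/13 ≈ 1543.8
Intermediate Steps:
M(v) = 1/(26*v) (M(v) = 1/(v + 25*v) = 1/(26*v))
-(-26760)*M(-2/(-3)) = -(-26760)*1/(26*((-2/(-3)))) = -(-26760)*1/(26*((-2*(-⅓)))) = -(-26760)*1/(26*(⅔)) = -(-26760)*(1/26)*(3/2) = -(-26760)*3/52 = -4460*(-9/26) = 20070/13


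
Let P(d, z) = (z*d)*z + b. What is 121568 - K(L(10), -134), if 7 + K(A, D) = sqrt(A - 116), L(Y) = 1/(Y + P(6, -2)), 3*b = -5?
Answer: 121575 - I*sqrt(1091153)/97 ≈ 1.2158e+5 - 10.769*I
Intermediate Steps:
b = -5/3 (b = (1/3)*(-5) = -5/3 ≈ -1.6667)
P(d, z) = -5/3 + d*z**2 (P(d, z) = (z*d)*z - 5/3 = (d*z)*z - 5/3 = d*z**2 - 5/3 = -5/3 + d*z**2)
L(Y) = 1/(67/3 + Y) (L(Y) = 1/(Y + (-5/3 + 6*(-2)**2)) = 1/(Y + (-5/3 + 6*4)) = 1/(Y + (-5/3 + 24)) = 1/(Y + 67/3) = 1/(67/3 + Y))
K(A, D) = -7 + sqrt(-116 + A) (K(A, D) = -7 + sqrt(A - 116) = -7 + sqrt(-116 + A))
121568 - K(L(10), -134) = 121568 - (-7 + sqrt(-116 + 3/(67 + 3*10))) = 121568 - (-7 + sqrt(-116 + 3/(67 + 30))) = 121568 - (-7 + sqrt(-116 + 3/97)) = 121568 - (-7 + sqrt(-11249/97)) = 121568 - (-7 + I*sqrt(1091153)/97) = 121568 + (7 - I*sqrt(1091153)/97) = 121575 - I*sqrt(1091153)/97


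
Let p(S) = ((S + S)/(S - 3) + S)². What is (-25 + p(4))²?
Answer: 14161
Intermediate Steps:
p(S) = (S + 2*S/(-3 + S))² (p(S) = ((2*S)/(-3 + S) + S)² = (2*S/(-3 + S) + S)² = (S + 2*S/(-3 + S))²)
(-25 + p(4))² = (-25 + 4²*(-1 + 4)²/(-3 + 4)²)² = (-25 + 16*3²/1²)² = (-25 + 16*9*1)² = (-25 + 144)² = 119² = 14161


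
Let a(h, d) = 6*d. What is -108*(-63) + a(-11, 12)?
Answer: 6876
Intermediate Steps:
-108*(-63) + a(-11, 12) = -108*(-63) + 6*12 = 6804 + 72 = 6876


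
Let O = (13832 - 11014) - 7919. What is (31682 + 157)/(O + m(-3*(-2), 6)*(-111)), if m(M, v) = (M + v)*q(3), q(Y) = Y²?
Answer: -31839/17089 ≈ -1.8631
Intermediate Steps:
O = -5101 (O = 2818 - 7919 = -5101)
m(M, v) = 9*M + 9*v (m(M, v) = (M + v)*3² = (M + v)*9 = 9*M + 9*v)
(31682 + 157)/(O + m(-3*(-2), 6)*(-111)) = (31682 + 157)/(-5101 + (9*(-3*(-2)) + 9*6)*(-111)) = 31839/(-5101 + (9*6 + 54)*(-111)) = 31839/(-5101 + (54 + 54)*(-111)) = 31839/(-5101 + 108*(-111)) = 31839/(-5101 - 11988) = 31839/(-17089) = 31839*(-1/17089) = -31839/17089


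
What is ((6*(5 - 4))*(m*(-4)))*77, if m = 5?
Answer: -9240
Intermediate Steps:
((6*(5 - 4))*(m*(-4)))*77 = ((6*(5 - 4))*(5*(-4)))*77 = ((6*1)*(-20))*77 = (6*(-20))*77 = -120*77 = -9240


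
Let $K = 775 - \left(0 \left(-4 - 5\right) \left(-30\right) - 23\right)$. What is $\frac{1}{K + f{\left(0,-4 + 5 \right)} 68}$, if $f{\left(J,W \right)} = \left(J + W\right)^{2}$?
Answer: $\frac{1}{866} \approx 0.0011547$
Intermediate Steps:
$K = 798$ ($K = 775 - \left(0 \left(-9\right) \left(-30\right) - 23\right) = 775 - \left(0 \left(-30\right) - 23\right) = 775 - \left(0 - 23\right) = 775 - -23 = 775 + 23 = 798$)
$\frac{1}{K + f{\left(0,-4 + 5 \right)} 68} = \frac{1}{798 + \left(0 + \left(-4 + 5\right)\right)^{2} \cdot 68} = \frac{1}{798 + \left(0 + 1\right)^{2} \cdot 68} = \frac{1}{798 + 1^{2} \cdot 68} = \frac{1}{798 + 1 \cdot 68} = \frac{1}{798 + 68} = \frac{1}{866}$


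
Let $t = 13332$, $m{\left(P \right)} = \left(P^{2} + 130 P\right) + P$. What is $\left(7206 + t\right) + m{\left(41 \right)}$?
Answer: $27590$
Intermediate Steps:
$m{\left(P \right)} = P^{2} + 131 P$
$\left(7206 + t\right) + m{\left(41 \right)} = \left(7206 + 13332\right) + 41 \left(131 + 41\right) = 20538 + 41 \cdot 172 = 20538 + 7052 = 27590$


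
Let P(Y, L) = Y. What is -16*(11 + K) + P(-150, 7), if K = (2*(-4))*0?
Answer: -326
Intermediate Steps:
K = 0 (K = -8*0 = 0)
-16*(11 + K) + P(-150, 7) = -16*(11 + 0) - 150 = -16*11 - 150 = -176 - 150 = -326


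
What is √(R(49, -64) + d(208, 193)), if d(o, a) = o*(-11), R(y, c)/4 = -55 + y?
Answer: 34*I*√2 ≈ 48.083*I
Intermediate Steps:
R(y, c) = -220 + 4*y (R(y, c) = 4*(-55 + y) = -220 + 4*y)
d(o, a) = -11*o
√(R(49, -64) + d(208, 193)) = √((-220 + 4*49) - 11*208) = √((-220 + 196) - 2288) = √(-24 - 2288) = √(-2312) = 34*I*√2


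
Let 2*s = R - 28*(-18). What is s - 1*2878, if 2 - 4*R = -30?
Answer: -2622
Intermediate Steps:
R = 8 (R = ½ - ¼*(-30) = ½ + 15/2 = 8)
s = 256 (s = (8 - 28*(-18))/2 = (8 + 504)/2 = (½)*512 = 256)
s - 1*2878 = 256 - 1*2878 = 256 - 2878 = -2622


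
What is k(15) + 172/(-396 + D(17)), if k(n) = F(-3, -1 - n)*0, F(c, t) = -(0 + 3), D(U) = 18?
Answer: -86/189 ≈ -0.45503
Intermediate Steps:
F(c, t) = -3 (F(c, t) = -1*3 = -3)
k(n) = 0 (k(n) = -3*0 = 0)
k(15) + 172/(-396 + D(17)) = 0 + 172/(-396 + 18) = 0 + 172/(-378) = 0 - 1/378*172 = 0 - 86/189 = -86/189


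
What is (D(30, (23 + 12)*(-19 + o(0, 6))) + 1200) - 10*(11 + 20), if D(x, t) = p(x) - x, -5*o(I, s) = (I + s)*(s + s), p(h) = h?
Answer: 890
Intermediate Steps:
o(I, s) = -2*s*(I + s)/5 (o(I, s) = -(I + s)*(s + s)/5 = -(I + s)*2*s/5 = -2*s*(I + s)/5)
D(x, t) = 0 (D(x, t) = x - x = 0)
(D(30, (23 + 12)*(-19 + o(0, 6))) + 1200) - 10*(11 + 20) = (0 + 1200) - 10*(11 + 20) = 1200 - 10*31 = 1200 - 310 = 890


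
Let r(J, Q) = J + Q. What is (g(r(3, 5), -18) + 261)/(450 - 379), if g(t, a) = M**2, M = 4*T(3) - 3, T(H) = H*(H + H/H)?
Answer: 2286/71 ≈ 32.197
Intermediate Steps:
T(H) = H*(1 + H) (T(H) = H*(H + 1) = H*(1 + H))
M = 45 (M = 4*(3*(1 + 3)) - 3 = 4*(3*4) - 3 = 4*12 - 3 = 48 - 3 = 45)
g(t, a) = 2025 (g(t, a) = 45**2 = 2025)
(g(r(3, 5), -18) + 261)/(450 - 379) = (2025 + 261)/(450 - 379) = 2286/71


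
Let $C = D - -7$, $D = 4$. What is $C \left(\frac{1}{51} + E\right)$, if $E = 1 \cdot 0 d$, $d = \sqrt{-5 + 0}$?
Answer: $\frac{11}{51} \approx 0.21569$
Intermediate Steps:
$d = i \sqrt{5}$ ($d = \sqrt{-5} = i \sqrt{5} \approx 2.2361 i$)
$C = 11$ ($C = 4 - -7 = 4 + 7 = 11$)
$E = 0$ ($E = 1 \cdot 0 i \sqrt{5} = 0 i \sqrt{5} = 0$)
$C \left(\frac{1}{51} + E\right) = 11 \left(\frac{1}{51} + 0\right) = 11 \cdot \frac{1}{51} = \frac{11}{51}$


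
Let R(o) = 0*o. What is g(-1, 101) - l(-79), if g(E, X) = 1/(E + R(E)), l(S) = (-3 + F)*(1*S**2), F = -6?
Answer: 56168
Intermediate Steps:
R(o) = 0
l(S) = -9*S**2 (l(S) = (-3 - 6)*(1*S**2) = -9*S**2)
g(E, X) = 1/E (g(E, X) = 1/(E + 0) = 1/E)
g(-1, 101) - l(-79) = 1/(-1) - (-9)*(-79)**2 = -1 - (-9)*6241 = -1 - 1*(-56169) = -1 + 56169 = 56168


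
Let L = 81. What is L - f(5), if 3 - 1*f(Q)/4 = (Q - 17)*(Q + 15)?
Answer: -891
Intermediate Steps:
f(Q) = 12 - 4*(-17 + Q)*(15 + Q) (f(Q) = 12 - 4*(Q - 17)*(Q + 15) = 12 - 4*(-17 + Q)*(15 + Q))
L - f(5) = 81 - (1032 - 4*5**2 + 8*5) = 81 - (1032 - 4*25 + 40) = 81 - (1032 - 100 + 40) = 81 - 1*972 = 81 - 972 = -891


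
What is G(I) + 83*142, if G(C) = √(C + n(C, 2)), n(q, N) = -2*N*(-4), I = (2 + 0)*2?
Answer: 11786 + 2*√5 ≈ 11790.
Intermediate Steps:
I = 4 (I = 2*2 = 4)
n(q, N) = 8*N
G(C) = √(16 + C) (G(C) = √(C + 8*2) = √(C + 16) = √(16 + C))
G(I) + 83*142 = √(16 + 4) + 83*142 = √20 + 11786 = 2*√5 + 11786 = 11786 + 2*√5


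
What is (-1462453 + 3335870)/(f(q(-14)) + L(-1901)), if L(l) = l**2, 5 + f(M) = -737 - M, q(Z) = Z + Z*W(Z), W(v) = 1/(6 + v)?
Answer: 7493668/14452285 ≈ 0.51851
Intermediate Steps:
q(Z) = Z + Z/(6 + Z)
f(M) = -742 - M (f(M) = -5 + (-737 - M) = -742 - M)
(-1462453 + 3335870)/(f(q(-14)) + L(-1901)) = (-1462453 + 3335870)/((-742 - (-14)*(7 - 14)/(6 - 14)) + (-1901)**2) = 1873417/((-742 - (-14)*(-7)/(-8)) + 3613801) = 1873417/((-742 - (-14)*(-1)*(-7)/8) + 3613801) = 1873417/((-742 - 1*(-49/4)) + 3613801) = 1873417/((-742 + 49/4) + 3613801) = 1873417/(-2919/4 + 3613801) = 1873417/(14452285/4) = 1873417*(4/14452285) = 7493668/14452285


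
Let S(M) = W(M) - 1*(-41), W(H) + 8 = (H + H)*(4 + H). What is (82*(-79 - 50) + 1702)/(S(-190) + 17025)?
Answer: -634/6267 ≈ -0.10116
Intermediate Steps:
W(H) = -8 + 2*H*(4 + H) (W(H) = -8 + (H + H)*(4 + H) = -8 + (2*H)*(4 + H) = -8 + 2*H*(4 + H))
S(M) = 33 + 2*M² + 8*M (S(M) = (-8 + 2*M² + 8*M) - 1*(-41) = (-8 + 2*M² + 8*M) + 41 = 33 + 2*M² + 8*M)
(82*(-79 - 50) + 1702)/(S(-190) + 17025) = (82*(-79 - 50) + 1702)/((33 + 2*(-190)² + 8*(-190)) + 17025) = (82*(-129) + 1702)/((33 + 2*36100 - 1520) + 17025) = (-10578 + 1702)/((33 + 72200 - 1520) + 17025) = -8876/(70713 + 17025) = -8876/87738 = -8876*1/87738 = -634/6267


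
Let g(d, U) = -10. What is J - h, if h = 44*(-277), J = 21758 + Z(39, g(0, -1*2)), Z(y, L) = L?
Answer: 33936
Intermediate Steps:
J = 21748 (J = 21758 - 10 = 21748)
h = -12188
J - h = 21748 - 1*(-12188) = 21748 + 12188 = 33936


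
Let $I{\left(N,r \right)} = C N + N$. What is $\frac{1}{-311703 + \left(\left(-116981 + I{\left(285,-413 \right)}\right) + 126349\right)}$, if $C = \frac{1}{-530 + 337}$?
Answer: $- \frac{193}{58295935} \approx -3.3107 \cdot 10^{-6}$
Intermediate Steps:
$C = - \frac{1}{193}$ ($C = \frac{1}{-193} = - \frac{1}{193} \approx -0.0051813$)
$I{\left(N,r \right)} = \frac{192 N}{193}$ ($I{\left(N,r \right)} = - \frac{N}{193} + N = \frac{192 N}{193}$)
$\frac{1}{-311703 + \left(\left(-116981 + I{\left(285,-413 \right)}\right) + 126349\right)} = \frac{1}{-311703 + \left(\left(-116981 + \frac{192}{193} \cdot 285\right) + 126349\right)} = \frac{1}{-311703 + \left(\left(-116981 + \frac{54720}{193}\right) + 126349\right)} = \frac{1}{-311703 + \left(- \frac{22522613}{193} + 126349\right)} = \frac{1}{-311703 + \frac{1862744}{193}} = \frac{1}{- \frac{58295935}{193}} = - \frac{193}{58295935}$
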